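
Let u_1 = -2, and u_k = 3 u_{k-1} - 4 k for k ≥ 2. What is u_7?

-5086

u_2 = 3*(-2) - 8 = -14
u_3 = 3*(-14) - 12 = -54
u_4 = 3*(-54) - 16 = -178
u_5 = 3*(-178) - 20 = -554
u_6 = 3*(-554) - 24 = -1686
u_7 = 3*(-1686) - 28 = -5086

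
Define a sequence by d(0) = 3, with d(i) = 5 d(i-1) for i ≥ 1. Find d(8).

1171875

d(1) = 5(3) = 15
d(2) = 5(15) = 75
d(3) = 5(75) = 375
d(4) = 5(375) = 1875
d(5) = 5(1875) = 9375
d(6) = 5(9375) = 46875
d(7) = 5(46875) = 234375
d(8) = 5(234375) = 1171875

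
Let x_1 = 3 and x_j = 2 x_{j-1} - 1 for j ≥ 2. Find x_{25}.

The fixed point is -1/(1 - 2) = 1, so x_j - 1 = 2(x_{j-1} - 1).
Hence x_j = 2·2^{j-1} + 1.
x_{25} = 2·2^{24} + 1 = 2·16777216 + 1 = 33554433.

33554433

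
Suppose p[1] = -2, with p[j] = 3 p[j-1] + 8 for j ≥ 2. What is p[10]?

39362

p[2] = 3*(-2) + 8 = 2
p[3] = 3*2 + 8 = 14
p[4] = 3*14 + 8 = 50
p[5] = 3*50 + 8 = 158
p[6] = 3*158 + 8 = 482
p[7] = 3*482 + 8 = 1454
p[8] = 3*1454 + 8 = 4370
p[9] = 3*4370 + 8 = 13118
p[10] = 3*13118 + 8 = 39362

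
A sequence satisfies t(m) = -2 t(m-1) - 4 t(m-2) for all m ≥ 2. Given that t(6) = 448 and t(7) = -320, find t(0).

Rearranging, t(m-2) = (t(m) + 2 t(m-1)) / -4.
t(5) = (-320 + 2*448) / -4 = 576/-4 = -144
t(4) = (448 + 2*(-144)) / -4 = 160/-4 = -40
t(3) = (-144 + 2*(-40)) / -4 = -224/-4 = 56
t(2) = (-40 + 2*56) / -4 = 72/-4 = -18
t(1) = (56 + 2*(-18)) / -4 = 20/-4 = -5
t(0) = (-18 + 2*(-5)) / -4 = -28/-4 = 7

7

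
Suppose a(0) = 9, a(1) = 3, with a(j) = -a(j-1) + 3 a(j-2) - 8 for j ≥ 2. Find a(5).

a(2) = -3 + 3*9 - 8 = 16
a(3) = -16 + 3*3 - 8 = -15
a(4) = -(-15) + 3*16 - 8 = 55
a(5) = -55 + 3*(-15) - 8 = -108

-108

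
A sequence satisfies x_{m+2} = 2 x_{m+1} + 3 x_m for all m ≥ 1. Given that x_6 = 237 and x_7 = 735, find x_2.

Rearranging, x_{m-2} = (x_m - 2 x_{m-1}) / 3.
x_5 = (735 - 2·237) / 3 = 261/3 = 87
x_4 = (237 - 2·87) / 3 = 63/3 = 21
x_3 = (87 - 2·21) / 3 = 45/3 = 15
x_2 = (21 - 2·15) / 3 = -9/3 = -3

-3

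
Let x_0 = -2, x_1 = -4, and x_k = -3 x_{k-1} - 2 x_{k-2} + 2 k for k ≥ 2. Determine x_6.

x_2 = -3·(-4) - 2·(-2) + 4 = 20
x_3 = -3·20 - 2·(-4) + 6 = -46
x_4 = -3·(-46) - 2·20 + 8 = 106
x_5 = -3·106 - 2·(-46) + 10 = -216
x_6 = -3·(-216) - 2·106 + 12 = 448

448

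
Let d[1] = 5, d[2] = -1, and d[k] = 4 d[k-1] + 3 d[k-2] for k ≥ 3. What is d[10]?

424607

d[3] = 4*(-1) + 3*5 = 11
d[4] = 4*11 + 3*(-1) = 41
d[5] = 4*41 + 3*11 = 197
d[6] = 4*197 + 3*41 = 911
d[7] = 4*911 + 3*197 = 4235
d[8] = 4*4235 + 3*911 = 19673
d[9] = 4*19673 + 3*4235 = 91397
d[10] = 4*91397 + 3*19673 = 424607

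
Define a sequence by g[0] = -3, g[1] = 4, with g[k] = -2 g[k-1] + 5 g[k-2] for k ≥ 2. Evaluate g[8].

g[2] = -2·4 + 5·(-3) = -23
g[3] = -2·(-23) + 5·4 = 66
g[4] = -2·66 + 5·(-23) = -247
g[5] = -2·(-247) + 5·66 = 824
g[6] = -2·824 + 5·(-247) = -2883
g[7] = -2·(-2883) + 5·824 = 9886
g[8] = -2·9886 + 5·(-2883) = -34187

-34187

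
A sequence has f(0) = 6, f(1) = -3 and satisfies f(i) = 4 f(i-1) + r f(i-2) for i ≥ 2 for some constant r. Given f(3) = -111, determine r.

-3

f(2) = -12 + 6r
f(3) = -48 + 21r
So -48 + 21r = -111, giving r = -3.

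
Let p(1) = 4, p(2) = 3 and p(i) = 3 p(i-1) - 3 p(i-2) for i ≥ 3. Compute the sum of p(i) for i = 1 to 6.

-140

p(3) = 3*3 - 3*4 = -3
p(4) = 3*(-3) - 3*3 = -18
p(5) = 3*(-18) - 3*(-3) = -45
p(6) = 3*(-45) - 3*(-18) = -81
Sum = 4 + 3 + (-3) + (-18) + (-45) + (-81) = -140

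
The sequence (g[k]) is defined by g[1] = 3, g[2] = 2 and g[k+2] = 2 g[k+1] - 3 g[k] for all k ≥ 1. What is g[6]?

g[3] = 2(2) - 3(3) = -5
g[4] = 2(-5) - 3(2) = -16
g[5] = 2(-16) - 3(-5) = -17
g[6] = 2(-17) - 3(-16) = 14

14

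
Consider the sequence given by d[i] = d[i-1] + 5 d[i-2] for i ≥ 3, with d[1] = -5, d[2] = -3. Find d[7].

-1313

d[3] = (-3) + 5(-5) = -28
d[4] = (-28) + 5(-3) = -43
d[5] = (-43) + 5(-28) = -183
d[6] = (-183) + 5(-43) = -398
d[7] = (-398) + 5(-183) = -1313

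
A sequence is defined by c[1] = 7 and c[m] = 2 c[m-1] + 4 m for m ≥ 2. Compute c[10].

9680

c[2] = 2*7 + 8 = 22
c[3] = 2*22 + 12 = 56
c[4] = 2*56 + 16 = 128
c[5] = 2*128 + 20 = 276
c[6] = 2*276 + 24 = 576
c[7] = 2*576 + 28 = 1180
c[8] = 2*1180 + 32 = 2392
c[9] = 2*2392 + 36 = 4820
c[10] = 2*4820 + 40 = 9680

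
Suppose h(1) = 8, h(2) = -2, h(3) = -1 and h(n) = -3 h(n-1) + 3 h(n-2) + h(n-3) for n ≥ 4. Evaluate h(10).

14390

h(4) = -3(-1) + 3(-2) + 8 = 5
h(5) = -3(5) + 3(-1) + (-2) = -20
h(6) = -3(-20) + 3(5) + (-1) = 74
h(7) = -3(74) + 3(-20) + 5 = -277
h(8) = -3(-277) + 3(74) + (-20) = 1033
h(9) = -3(1033) + 3(-277) + 74 = -3856
h(10) = -3(-3856) + 3(1033) + (-277) = 14390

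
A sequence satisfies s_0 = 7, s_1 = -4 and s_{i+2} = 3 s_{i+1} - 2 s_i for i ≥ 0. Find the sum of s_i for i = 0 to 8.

s_2 = 3(-4) - 2(7) = -26
s_3 = 3(-26) - 2(-4) = -70
s_4 = 3(-70) - 2(-26) = -158
s_5 = 3(-158) - 2(-70) = -334
s_6 = 3(-334) - 2(-158) = -686
s_7 = 3(-686) - 2(-334) = -1390
s_8 = 3(-1390) - 2(-686) = -2798
Sum = 7 + (-4) + (-26) + (-70) + (-158) + (-334) + (-686) + (-1390) + (-2798) = -5459

-5459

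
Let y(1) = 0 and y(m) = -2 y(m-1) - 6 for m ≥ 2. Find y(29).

The fixed point is -6/(1 + 2) = -2, so y(m) + 2 = -2(y(m-1) + 2).
Hence y(m) = 2·(-2)^{m-1} - 2.
y(29) = 2·(-2)^{28} - 2 = 2·268435456 - 2 = 536870910.

536870910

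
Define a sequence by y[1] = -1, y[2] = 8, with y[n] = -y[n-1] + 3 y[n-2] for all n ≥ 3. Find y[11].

-10796

y[3] = -8 + 3·(-1) = -11
y[4] = -(-11) + 3·8 = 35
y[5] = -35 + 3·(-11) = -68
y[6] = -(-68) + 3·35 = 173
y[7] = -173 + 3·(-68) = -377
y[8] = -(-377) + 3·173 = 896
y[9] = -896 + 3·(-377) = -2027
y[10] = -(-2027) + 3·896 = 4715
y[11] = -4715 + 3·(-2027) = -10796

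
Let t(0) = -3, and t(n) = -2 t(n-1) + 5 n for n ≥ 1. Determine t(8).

-1038

t(1) = -2·(-3) + 5 = 11
t(2) = -2·11 + 10 = -12
t(3) = -2·(-12) + 15 = 39
t(4) = -2·39 + 20 = -58
t(5) = -2·(-58) + 25 = 141
t(6) = -2·141 + 30 = -252
t(7) = -2·(-252) + 35 = 539
t(8) = -2·539 + 40 = -1038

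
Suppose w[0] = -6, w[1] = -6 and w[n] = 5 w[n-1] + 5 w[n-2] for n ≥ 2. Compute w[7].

-390750

w[2] = 5(-6) + 5(-6) = -60
w[3] = 5(-60) + 5(-6) = -330
w[4] = 5(-330) + 5(-60) = -1950
w[5] = 5(-1950) + 5(-330) = -11400
w[6] = 5(-11400) + 5(-1950) = -66750
w[7] = 5(-66750) + 5(-11400) = -390750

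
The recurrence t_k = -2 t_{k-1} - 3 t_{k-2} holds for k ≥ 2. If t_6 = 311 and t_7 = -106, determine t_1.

Rearranging, t_{k-2} = (t_k + 2 t_{k-1}) / -3.
t_5 = (-106 + 2(311)) / -3 = 516/-3 = -172
t_4 = (311 + 2(-172)) / -3 = -33/-3 = 11
t_3 = (-172 + 2(11)) / -3 = -150/-3 = 50
t_2 = (11 + 2(50)) / -3 = 111/-3 = -37
t_1 = (50 + 2(-37)) / -3 = -24/-3 = 8

8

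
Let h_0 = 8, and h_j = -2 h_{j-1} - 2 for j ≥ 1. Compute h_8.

2218

h_1 = -2(8) - 2 = -18
h_2 = -2(-18) - 2 = 34
h_3 = -2(34) - 2 = -70
h_4 = -2(-70) - 2 = 138
h_5 = -2(138) - 2 = -278
h_6 = -2(-278) - 2 = 554
h_7 = -2(554) - 2 = -1110
h_8 = -2(-1110) - 2 = 2218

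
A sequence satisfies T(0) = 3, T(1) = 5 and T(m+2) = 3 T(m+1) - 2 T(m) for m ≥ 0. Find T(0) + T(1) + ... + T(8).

T(2) = 3(5) - 2(3) = 9
T(3) = 3(9) - 2(5) = 17
T(4) = 3(17) - 2(9) = 33
T(5) = 3(33) - 2(17) = 65
T(6) = 3(65) - 2(33) = 129
T(7) = 3(129) - 2(65) = 257
T(8) = 3(257) - 2(129) = 513
Sum = 3 + 5 + 9 + 17 + 33 + 65 + 129 + 257 + 513 = 1031

1031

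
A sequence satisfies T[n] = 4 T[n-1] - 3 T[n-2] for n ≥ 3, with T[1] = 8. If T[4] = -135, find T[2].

Let T[2] = v.
T[3] = -24 + 4v
T[4] = -96 + 13v
So -96 + 13v = -135, giving v = -3.

-3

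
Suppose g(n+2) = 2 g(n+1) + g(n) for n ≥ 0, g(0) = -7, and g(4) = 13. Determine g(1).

4

Let g(1) = x.
g(2) = -7 + 2x
g(3) = -14 + 5x
g(4) = -35 + 12x
So -35 + 12x = 13, giving x = 4.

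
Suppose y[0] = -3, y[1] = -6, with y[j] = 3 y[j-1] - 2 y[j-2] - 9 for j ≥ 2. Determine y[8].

-2991

y[2] = 3*(-6) - 2*(-3) - 9 = -21
y[3] = 3*(-21) - 2*(-6) - 9 = -60
y[4] = 3*(-60) - 2*(-21) - 9 = -147
y[5] = 3*(-147) - 2*(-60) - 9 = -330
y[6] = 3*(-330) - 2*(-147) - 9 = -705
y[7] = 3*(-705) - 2*(-330) - 9 = -1464
y[8] = 3*(-1464) - 2*(-705) - 9 = -2991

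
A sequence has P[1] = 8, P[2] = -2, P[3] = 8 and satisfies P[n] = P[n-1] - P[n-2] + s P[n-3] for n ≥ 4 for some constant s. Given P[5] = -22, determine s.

-4

P[4] = 10 + 8s
P[5] = 2 + 6s
So 2 + 6s = -22, giving s = -4.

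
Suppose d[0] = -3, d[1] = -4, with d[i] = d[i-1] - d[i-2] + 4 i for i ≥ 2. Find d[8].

31

d[2] = (-4) - (-3) + 8 = 7
d[3] = 7 - (-4) + 12 = 23
d[4] = 23 - 7 + 16 = 32
d[5] = 32 - 23 + 20 = 29
d[6] = 29 - 32 + 24 = 21
d[7] = 21 - 29 + 28 = 20
d[8] = 20 - 21 + 32 = 31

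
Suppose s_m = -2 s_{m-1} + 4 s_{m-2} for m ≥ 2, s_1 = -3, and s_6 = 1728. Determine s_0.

3

Let s_0 = w.
s_2 = 6 + 4w
s_3 = -24 - 8w
s_4 = 72 + 32w
s_5 = -240 - 96w
s_6 = 768 + 320w
So 768 + 320w = 1728, giving w = 3.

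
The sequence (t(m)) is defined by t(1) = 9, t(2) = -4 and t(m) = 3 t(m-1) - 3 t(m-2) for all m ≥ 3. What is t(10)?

2835

t(3) = 3·(-4) - 3·9 = -39
t(4) = 3·(-39) - 3·(-4) = -105
t(5) = 3·(-105) - 3·(-39) = -198
t(6) = 3·(-198) - 3·(-105) = -279
t(7) = 3·(-279) - 3·(-198) = -243
t(8) = 3·(-243) - 3·(-279) = 108
t(9) = 3·108 - 3·(-243) = 1053
t(10) = 3·1053 - 3·108 = 2835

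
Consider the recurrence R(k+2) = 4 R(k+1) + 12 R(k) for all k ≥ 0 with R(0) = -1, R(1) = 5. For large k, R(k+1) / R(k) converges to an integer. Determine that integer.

The characteristic equation is r^2 - 4r - 12 = 0, which factors as (r - 6)(r + 2) = 0.
So the roots are 6 and -2. Since |6| > |-2| and the coefficient of 6^k is non-zero, the ratio tends to 6.

6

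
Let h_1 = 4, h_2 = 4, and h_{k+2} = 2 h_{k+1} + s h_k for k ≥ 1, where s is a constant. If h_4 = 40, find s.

h_3 = 8 + 4s
h_4 = 16 + 12s
So 16 + 12s = 40, giving s = 2.

2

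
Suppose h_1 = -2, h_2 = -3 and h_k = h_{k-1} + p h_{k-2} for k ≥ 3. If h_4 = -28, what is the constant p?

5

h_3 = -3 - 2p
h_4 = -3 - 5p
So -3 - 5p = -28, giving p = 5.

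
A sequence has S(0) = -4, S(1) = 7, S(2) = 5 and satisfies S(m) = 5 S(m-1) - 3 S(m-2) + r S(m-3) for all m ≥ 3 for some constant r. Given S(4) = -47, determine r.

4

S(3) = 4 - 4r
S(4) = 5 - 13r
So 5 - 13r = -47, giving r = 4.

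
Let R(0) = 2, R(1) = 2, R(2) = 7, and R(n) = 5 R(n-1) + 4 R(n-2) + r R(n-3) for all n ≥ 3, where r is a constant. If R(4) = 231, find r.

R(3) = 43 + 2r
R(4) = 243 + 12r
So 243 + 12r = 231, giving r = -1.

-1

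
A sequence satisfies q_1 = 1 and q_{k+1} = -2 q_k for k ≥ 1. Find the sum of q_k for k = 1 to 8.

-85

q_2 = -2·1 = -2
q_3 = -2·(-2) = 4
q_4 = -2·4 = -8
q_5 = -2·(-8) = 16
q_6 = -2·16 = -32
q_7 = -2·(-32) = 64
q_8 = -2·64 = -128
Sum = 1 + (-2) + 4 + (-8) + 16 + (-32) + 64 + (-128) = -85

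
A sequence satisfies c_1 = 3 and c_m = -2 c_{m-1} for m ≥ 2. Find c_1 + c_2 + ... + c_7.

c_2 = -2(3) = -6
c_3 = -2(-6) = 12
c_4 = -2(12) = -24
c_5 = -2(-24) = 48
c_6 = -2(48) = -96
c_7 = -2(-96) = 192
Sum = 3 + (-6) + 12 + (-24) + 48 + (-96) + 192 = 129

129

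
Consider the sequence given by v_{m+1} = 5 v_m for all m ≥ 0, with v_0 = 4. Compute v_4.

v_1 = 5*4 = 20
v_2 = 5*20 = 100
v_3 = 5*100 = 500
v_4 = 5*500 = 2500

2500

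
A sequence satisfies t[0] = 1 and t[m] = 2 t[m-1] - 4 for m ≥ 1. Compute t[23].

-25165820

The fixed point is -4/(1 - 2) = 4, so t[m] - 4 = 2(t[m-1] - 4).
Hence t[m] = -3·2^m + 4.
t[23] = -3·2^{23} + 4 = -3·8388608 + 4 = -25165820.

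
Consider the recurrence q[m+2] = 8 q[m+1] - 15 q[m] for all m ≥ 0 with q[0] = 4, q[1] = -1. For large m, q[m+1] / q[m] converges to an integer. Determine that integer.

The characteristic equation is r^2 - 8r + 15 = 0, which factors as (r - 5)(r - 3) = 0.
So the roots are 5 and 3. Since |5| > |3| and the coefficient of 5^m is non-zero, the ratio tends to 5.

5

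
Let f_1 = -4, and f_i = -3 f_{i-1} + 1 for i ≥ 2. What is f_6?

f_2 = -3(-4) + 1 = 13
f_3 = -3(13) + 1 = -38
f_4 = -3(-38) + 1 = 115
f_5 = -3(115) + 1 = -344
f_6 = -3(-344) + 1 = 1033

1033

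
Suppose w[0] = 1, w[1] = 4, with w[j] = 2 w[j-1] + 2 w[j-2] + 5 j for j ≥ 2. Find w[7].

w[2] = 2·4 + 2·1 + 10 = 20
w[3] = 2·20 + 2·4 + 15 = 63
w[4] = 2·63 + 2·20 + 20 = 186
w[5] = 2·186 + 2·63 + 25 = 523
w[6] = 2·523 + 2·186 + 30 = 1448
w[7] = 2·1448 + 2·523 + 35 = 3977

3977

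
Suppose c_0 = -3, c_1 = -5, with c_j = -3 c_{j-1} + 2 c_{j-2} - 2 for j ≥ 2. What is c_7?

c_2 = -3*(-5) + 2*(-3) - 2 = 7
c_3 = -3*7 + 2*(-5) - 2 = -33
c_4 = -3*(-33) + 2*7 - 2 = 111
c_5 = -3*111 + 2*(-33) - 2 = -401
c_6 = -3*(-401) + 2*111 - 2 = 1423
c_7 = -3*1423 + 2*(-401) - 2 = -5073

-5073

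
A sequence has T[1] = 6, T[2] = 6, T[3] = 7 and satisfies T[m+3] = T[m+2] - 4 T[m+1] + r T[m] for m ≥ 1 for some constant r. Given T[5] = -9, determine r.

3

T[4] = -17 + 6r
T[5] = -45 + 12r
So -45 + 12r = -9, giving r = 3.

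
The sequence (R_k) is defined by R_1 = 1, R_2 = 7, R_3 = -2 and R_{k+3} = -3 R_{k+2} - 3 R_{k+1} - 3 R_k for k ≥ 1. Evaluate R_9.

657

R_4 = -3(-2) - 3(7) - 3(1) = -18
R_5 = -3(-18) - 3(-2) - 3(7) = 39
R_6 = -3(39) - 3(-18) - 3(-2) = -57
R_7 = -3(-57) - 3(39) - 3(-18) = 108
R_8 = -3(108) - 3(-57) - 3(39) = -270
R_9 = -3(-270) - 3(108) - 3(-57) = 657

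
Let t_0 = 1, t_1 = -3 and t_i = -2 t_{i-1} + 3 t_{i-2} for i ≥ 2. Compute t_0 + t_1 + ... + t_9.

t_2 = -2·(-3) + 3·1 = 9
t_3 = -2·9 + 3·(-3) = -27
t_4 = -2·(-27) + 3·9 = 81
t_5 = -2·81 + 3·(-27) = -243
t_6 = -2·(-243) + 3·81 = 729
t_7 = -2·729 + 3·(-243) = -2187
t_8 = -2·(-2187) + 3·729 = 6561
t_9 = -2·6561 + 3·(-2187) = -19683
Sum = 1 + (-3) + 9 + (-27) + 81 + (-243) + 729 + (-2187) + 6561 + (-19683) = -14762

-14762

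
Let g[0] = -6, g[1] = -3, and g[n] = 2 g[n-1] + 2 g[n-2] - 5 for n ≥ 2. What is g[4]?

-165

g[2] = 2*(-3) + 2*(-6) - 5 = -23
g[3] = 2*(-23) + 2*(-3) - 5 = -57
g[4] = 2*(-57) + 2*(-23) - 5 = -165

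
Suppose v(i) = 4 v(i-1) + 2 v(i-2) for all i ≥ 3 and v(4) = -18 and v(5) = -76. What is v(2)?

Rearranging, v(i-2) = (v(i) - 4 v(i-1)) / 2.
v(3) = (-76 - 4·(-18)) / 2 = -4/2 = -2
v(2) = (-18 - 4·(-2)) / 2 = -10/2 = -5

-5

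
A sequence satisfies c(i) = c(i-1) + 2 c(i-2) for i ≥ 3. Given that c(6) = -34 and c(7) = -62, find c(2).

Rearranging, c(i-2) = (c(i) - c(i-1)) / 2.
c(5) = (-62 - (-34)) / 2 = -28/2 = -14
c(4) = (-34 - (-14)) / 2 = -20/2 = -10
c(3) = (-14 - (-10)) / 2 = -4/2 = -2
c(2) = (-10 - (-2)) / 2 = -8/2 = -4

-4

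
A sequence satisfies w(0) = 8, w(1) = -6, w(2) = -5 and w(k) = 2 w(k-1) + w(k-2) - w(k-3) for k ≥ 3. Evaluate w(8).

-1264

w(3) = 2(-5) + (-6) - 8 = -24
w(4) = 2(-24) + (-5) - (-6) = -47
w(5) = 2(-47) + (-24) - (-5) = -113
w(6) = 2(-113) + (-47) - (-24) = -249
w(7) = 2(-249) + (-113) - (-47) = -564
w(8) = 2(-564) + (-249) - (-113) = -1264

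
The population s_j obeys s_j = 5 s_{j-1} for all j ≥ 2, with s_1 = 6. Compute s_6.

s_2 = 5*6 = 30
s_3 = 5*30 = 150
s_4 = 5*150 = 750
s_5 = 5*750 = 3750
s_6 = 5*3750 = 18750

18750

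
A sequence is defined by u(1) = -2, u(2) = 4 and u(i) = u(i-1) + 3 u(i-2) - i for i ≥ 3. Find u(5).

u(3) = 4 + 3(-2) - 3 = -5
u(4) = (-5) + 3(4) - 4 = 3
u(5) = 3 + 3(-5) - 5 = -17

-17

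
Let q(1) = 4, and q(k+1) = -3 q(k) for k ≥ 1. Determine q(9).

26244

q(2) = -3(4) = -12
q(3) = -3(-12) = 36
q(4) = -3(36) = -108
q(5) = -3(-108) = 324
q(6) = -3(324) = -972
q(7) = -3(-972) = 2916
q(8) = -3(2916) = -8748
q(9) = -3(-8748) = 26244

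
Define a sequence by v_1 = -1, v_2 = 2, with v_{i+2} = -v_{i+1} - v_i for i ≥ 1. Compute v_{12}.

-1

v_3 = -2 - (-1) = -1
v_4 = -(-1) - 2 = -1
v_5 = -(-1) - (-1) = 2
v_6 = -2 - (-1) = -1
v_7 = -(-1) - 2 = -1
v_8 = -(-1) - (-1) = 2
v_9 = -2 - (-1) = -1
v_{10} = -(-1) - 2 = -1
v_{11} = -(-1) - (-1) = 2
v_{12} = -2 - (-1) = -1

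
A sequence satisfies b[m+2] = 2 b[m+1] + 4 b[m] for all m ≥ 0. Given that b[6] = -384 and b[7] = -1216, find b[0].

Rearranging, b[m-2] = (b[m] - 2 b[m-1]) / 4.
b[5] = (-1216 - 2*(-384)) / 4 = -448/4 = -112
b[4] = (-384 - 2*(-112)) / 4 = -160/4 = -40
b[3] = (-112 - 2*(-40)) / 4 = -32/4 = -8
b[2] = (-40 - 2*(-8)) / 4 = -24/4 = -6
b[1] = (-8 - 2*(-6)) / 4 = 4/4 = 1
b[0] = (-6 - 2*1) / 4 = -8/4 = -2

-2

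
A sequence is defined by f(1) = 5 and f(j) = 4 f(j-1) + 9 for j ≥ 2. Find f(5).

2045

f(2) = 4·5 + 9 = 29
f(3) = 4·29 + 9 = 125
f(4) = 4·125 + 9 = 509
f(5) = 4·509 + 9 = 2045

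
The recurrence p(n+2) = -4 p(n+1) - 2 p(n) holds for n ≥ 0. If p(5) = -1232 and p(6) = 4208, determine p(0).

Rearranging, p(n-2) = (p(n) + 4 p(n-1)) / -2.
p(4) = (4208 + 4·(-1232)) / -2 = -720/-2 = 360
p(3) = (-1232 + 4·360) / -2 = 208/-2 = -104
p(2) = (360 + 4·(-104)) / -2 = -56/-2 = 28
p(1) = (-104 + 4·28) / -2 = 8/-2 = -4
p(0) = (28 + 4·(-4)) / -2 = 12/-2 = -6

-6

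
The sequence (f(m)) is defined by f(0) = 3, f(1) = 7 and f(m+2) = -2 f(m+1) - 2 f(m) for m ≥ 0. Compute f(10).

f(2) = -2·7 - 2·3 = -20
f(3) = -2·(-20) - 2·7 = 26
f(4) = -2·26 - 2·(-20) = -12
f(5) = -2·(-12) - 2·26 = -28
f(6) = -2·(-28) - 2·(-12) = 80
f(7) = -2·80 - 2·(-28) = -104
f(8) = -2·(-104) - 2·80 = 48
f(9) = -2·48 - 2·(-104) = 112
f(10) = -2·112 - 2·48 = -320

-320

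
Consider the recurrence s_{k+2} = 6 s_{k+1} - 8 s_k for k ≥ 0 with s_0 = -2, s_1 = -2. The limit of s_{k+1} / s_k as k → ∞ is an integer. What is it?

The characteristic equation is r^2 - 6r + 8 = 0, which factors as (r - 4)(r - 2) = 0.
So the roots are 4 and 2. Since |4| > |2| and the coefficient of 4^k is non-zero, the ratio tends to 4.

4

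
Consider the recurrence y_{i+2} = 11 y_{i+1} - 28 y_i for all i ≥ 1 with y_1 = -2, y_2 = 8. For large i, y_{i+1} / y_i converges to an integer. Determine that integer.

7

The characteristic equation is r^2 - 11r + 28 = 0, which factors as (r - 7)(r - 4) = 0.
So the roots are 7 and 4. Since |7| > |4| and the coefficient of 7^i is non-zero, the ratio tends to 7.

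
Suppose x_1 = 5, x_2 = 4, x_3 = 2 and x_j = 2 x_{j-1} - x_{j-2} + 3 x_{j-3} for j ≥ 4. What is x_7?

x_4 = 2·2 - 4 + 3·5 = 15
x_5 = 2·15 - 2 + 3·4 = 40
x_6 = 2·40 - 15 + 3·2 = 71
x_7 = 2·71 - 40 + 3·15 = 147

147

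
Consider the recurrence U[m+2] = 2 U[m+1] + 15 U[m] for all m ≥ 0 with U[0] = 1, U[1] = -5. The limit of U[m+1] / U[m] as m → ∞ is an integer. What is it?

5

The characteristic equation is r^2 - 2r - 15 = 0, which factors as (r - 5)(r + 3) = 0.
So the roots are 5 and -3. Since |5| > |-3| and the coefficient of 5^m is non-zero, the ratio tends to 5.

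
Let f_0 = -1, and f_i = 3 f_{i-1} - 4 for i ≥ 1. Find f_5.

f_1 = 3*(-1) - 4 = -7
f_2 = 3*(-7) - 4 = -25
f_3 = 3*(-25) - 4 = -79
f_4 = 3*(-79) - 4 = -241
f_5 = 3*(-241) - 4 = -727

-727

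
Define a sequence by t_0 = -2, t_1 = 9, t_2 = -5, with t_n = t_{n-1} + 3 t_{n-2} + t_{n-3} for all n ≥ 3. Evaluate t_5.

t_3 = (-5) + 3(9) + (-2) = 20
t_4 = 20 + 3(-5) + 9 = 14
t_5 = 14 + 3(20) + (-5) = 69

69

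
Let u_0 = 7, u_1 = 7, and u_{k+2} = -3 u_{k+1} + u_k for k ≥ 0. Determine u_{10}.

u_2 = -3*7 + 7 = -14
u_3 = -3*(-14) + 7 = 49
u_4 = -3*49 + (-14) = -161
u_5 = -3*(-161) + 49 = 532
u_6 = -3*532 + (-161) = -1757
u_7 = -3*(-1757) + 532 = 5803
u_8 = -3*5803 + (-1757) = -19166
u_9 = -3*(-19166) + 5803 = 63301
u_{10} = -3*63301 + (-19166) = -209069

-209069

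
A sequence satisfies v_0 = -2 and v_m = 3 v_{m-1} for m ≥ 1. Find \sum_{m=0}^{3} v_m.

v_1 = 3*(-2) = -6
v_2 = 3*(-6) = -18
v_3 = 3*(-18) = -54
Sum = (-2) + (-6) + (-18) + (-54) = -80

-80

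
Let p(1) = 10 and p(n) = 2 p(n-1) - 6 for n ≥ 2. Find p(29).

1073741830

The fixed point is -6/(1 - 2) = 6, so p(n) - 6 = 2(p(n-1) - 6).
Hence p(n) = 4·2^{n-1} + 6.
p(29) = 4·2^{28} + 6 = 4·268435456 + 6 = 1073741830.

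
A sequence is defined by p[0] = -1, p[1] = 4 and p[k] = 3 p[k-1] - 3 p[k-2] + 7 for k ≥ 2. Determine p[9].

-1451

p[2] = 3*4 - 3*(-1) + 7 = 22
p[3] = 3*22 - 3*4 + 7 = 61
p[4] = 3*61 - 3*22 + 7 = 124
p[5] = 3*124 - 3*61 + 7 = 196
p[6] = 3*196 - 3*124 + 7 = 223
p[7] = 3*223 - 3*196 + 7 = 88
p[8] = 3*88 - 3*223 + 7 = -398
p[9] = 3*(-398) - 3*88 + 7 = -1451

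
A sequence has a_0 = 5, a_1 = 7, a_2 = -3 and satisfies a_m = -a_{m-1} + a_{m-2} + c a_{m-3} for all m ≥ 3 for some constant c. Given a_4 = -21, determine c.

-4

a_3 = 10 + 5c
a_4 = -13 + 2c
So -13 + 2c = -21, giving c = -4.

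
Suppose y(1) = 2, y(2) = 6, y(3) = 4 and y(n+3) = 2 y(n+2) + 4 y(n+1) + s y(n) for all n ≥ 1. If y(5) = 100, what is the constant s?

y(4) = 32 + 2s
y(5) = 80 + 10s
So 80 + 10s = 100, giving s = 2.

2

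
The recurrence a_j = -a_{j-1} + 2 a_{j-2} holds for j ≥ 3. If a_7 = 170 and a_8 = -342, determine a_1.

Rearranging, a_{j-2} = (a_j + a_{j-1}) / 2.
a_6 = (-342 + 170) / 2 = -172/2 = -86
a_5 = (170 + (-86)) / 2 = 84/2 = 42
a_4 = (-86 + 42) / 2 = -44/2 = -22
a_3 = (42 + (-22)) / 2 = 20/2 = 10
a_2 = (-22 + 10) / 2 = -12/2 = -6
a_1 = (10 + (-6)) / 2 = 4/2 = 2

2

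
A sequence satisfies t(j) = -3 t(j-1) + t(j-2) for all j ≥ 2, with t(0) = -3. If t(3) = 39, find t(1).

3

Let t(1) = y.
t(2) = -3 - 3y
t(3) = 9 + 10y
So 9 + 10y = 39, giving y = 3.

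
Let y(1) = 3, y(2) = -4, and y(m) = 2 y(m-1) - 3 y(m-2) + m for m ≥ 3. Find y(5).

y(3) = 2*(-4) - 3*3 + 3 = -14
y(4) = 2*(-14) - 3*(-4) + 4 = -12
y(5) = 2*(-12) - 3*(-14) + 5 = 23

23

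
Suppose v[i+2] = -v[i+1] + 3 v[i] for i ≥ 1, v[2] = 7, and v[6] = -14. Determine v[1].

7

Let v[1] = z.
v[3] = -7 + 3z
v[4] = 28 - 3z
v[5] = -49 + 12z
v[6] = 133 - 21z
So 133 - 21z = -14, giving z = 7.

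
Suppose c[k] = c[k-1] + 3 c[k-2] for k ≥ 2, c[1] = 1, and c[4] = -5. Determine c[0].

Let c[0] = z.
c[2] = 1 + 3z
c[3] = 4 + 3z
c[4] = 7 + 12z
So 7 + 12z = -5, giving z = -1.

-1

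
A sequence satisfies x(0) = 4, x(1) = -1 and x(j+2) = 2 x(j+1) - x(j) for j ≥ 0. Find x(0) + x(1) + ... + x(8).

-144

x(2) = 2*(-1) - 4 = -6
x(3) = 2*(-6) - (-1) = -11
x(4) = 2*(-11) - (-6) = -16
x(5) = 2*(-16) - (-11) = -21
x(6) = 2*(-21) - (-16) = -26
x(7) = 2*(-26) - (-21) = -31
x(8) = 2*(-31) - (-26) = -36
Sum = 4 + (-1) + (-6) + (-11) + (-16) + (-21) + (-26) + (-31) + (-36) = -144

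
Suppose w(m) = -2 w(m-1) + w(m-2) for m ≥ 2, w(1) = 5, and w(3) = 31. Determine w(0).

Let w(0) = z.
w(2) = -10 + z
w(3) = 25 - 2z
So 25 - 2z = 31, giving z = -3.

-3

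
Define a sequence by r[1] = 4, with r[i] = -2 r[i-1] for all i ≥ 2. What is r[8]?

r[2] = -2·4 = -8
r[3] = -2·(-8) = 16
r[4] = -2·16 = -32
r[5] = -2·(-32) = 64
r[6] = -2·64 = -128
r[7] = -2·(-128) = 256
r[8] = -2·256 = -512

-512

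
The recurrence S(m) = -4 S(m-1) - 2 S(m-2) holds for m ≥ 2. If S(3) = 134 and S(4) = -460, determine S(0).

1

Rearranging, S(m-2) = (S(m) + 4 S(m-1)) / -2.
S(2) = (-460 + 4(134)) / -2 = 76/-2 = -38
S(1) = (134 + 4(-38)) / -2 = -18/-2 = 9
S(0) = (-38 + 4(9)) / -2 = -2/-2 = 1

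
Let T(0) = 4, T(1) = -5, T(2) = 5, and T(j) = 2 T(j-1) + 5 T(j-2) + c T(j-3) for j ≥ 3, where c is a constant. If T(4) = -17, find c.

T(3) = -15 + 4c
T(4) = -5 + 3c
So -5 + 3c = -17, giving c = -4.

-4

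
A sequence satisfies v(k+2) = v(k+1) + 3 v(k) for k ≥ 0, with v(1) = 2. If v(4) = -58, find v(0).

-6

Let v(0) = z.
v(2) = 2 + 3z
v(3) = 8 + 3z
v(4) = 14 + 12z
So 14 + 12z = -58, giving z = -6.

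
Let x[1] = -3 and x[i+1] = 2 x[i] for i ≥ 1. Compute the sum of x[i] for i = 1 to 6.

-189

x[2] = 2(-3) = -6
x[3] = 2(-6) = -12
x[4] = 2(-12) = -24
x[5] = 2(-24) = -48
x[6] = 2(-48) = -96
Sum = (-3) + (-6) + (-12) + (-24) + (-48) + (-96) = -189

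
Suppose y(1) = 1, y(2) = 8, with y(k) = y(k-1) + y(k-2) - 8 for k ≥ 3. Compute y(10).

y(3) = 8 + 1 - 8 = 1
y(4) = 1 + 8 - 8 = 1
y(5) = 1 + 1 - 8 = -6
y(6) = (-6) + 1 - 8 = -13
y(7) = (-13) + (-6) - 8 = -27
y(8) = (-27) + (-13) - 8 = -48
y(9) = (-48) + (-27) - 8 = -83
y(10) = (-83) + (-48) - 8 = -139

-139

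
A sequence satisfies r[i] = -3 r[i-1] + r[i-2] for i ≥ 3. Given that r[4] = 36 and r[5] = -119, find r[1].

-2

Rearranging, r[i-2] = r[i] + 3 r[i-1].
r[3] = -119 + 3(36) = -11
r[2] = 36 + 3(-11) = 3
r[1] = -11 + 3(3) = -2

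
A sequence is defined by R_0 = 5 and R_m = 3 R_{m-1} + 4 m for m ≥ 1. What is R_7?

17479

R_1 = 3(5) + 4 = 19
R_2 = 3(19) + 8 = 65
R_3 = 3(65) + 12 = 207
R_4 = 3(207) + 16 = 637
R_5 = 3(637) + 20 = 1931
R_6 = 3(1931) + 24 = 5817
R_7 = 3(5817) + 28 = 17479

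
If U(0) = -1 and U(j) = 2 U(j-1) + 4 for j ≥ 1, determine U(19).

1572860

The fixed point is 4/(1 - 2) = -4, so U(j) + 4 = 2(U(j-1) + 4).
Hence U(j) = 3·2^j - 4.
U(19) = 3·2^{19} - 4 = 3·524288 - 4 = 1572860.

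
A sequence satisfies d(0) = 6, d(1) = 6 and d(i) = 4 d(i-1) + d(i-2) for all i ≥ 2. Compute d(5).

2262

d(2) = 4*6 + 6 = 30
d(3) = 4*30 + 6 = 126
d(4) = 4*126 + 30 = 534
d(5) = 4*534 + 126 = 2262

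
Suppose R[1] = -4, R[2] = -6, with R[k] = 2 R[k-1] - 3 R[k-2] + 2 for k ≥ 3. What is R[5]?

R[3] = 2*(-6) - 3*(-4) + 2 = 2
R[4] = 2*2 - 3*(-6) + 2 = 24
R[5] = 2*24 - 3*2 + 2 = 44

44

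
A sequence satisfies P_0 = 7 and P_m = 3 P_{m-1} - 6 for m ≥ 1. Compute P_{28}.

The fixed point is -6/(1 - 3) = 3, so P_m - 3 = 3(P_{m-1} - 3).
Hence P_m = 4·3^m + 3.
P_{28} = 4·3^{28} + 3 = 4·22876792454961 + 3 = 91507169819847.

91507169819847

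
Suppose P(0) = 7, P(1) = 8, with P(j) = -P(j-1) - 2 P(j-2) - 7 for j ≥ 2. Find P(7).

P(2) = -8 - 2*7 - 7 = -29
P(3) = -(-29) - 2*8 - 7 = 6
P(4) = -6 - 2*(-29) - 7 = 45
P(5) = -45 - 2*6 - 7 = -64
P(6) = -(-64) - 2*45 - 7 = -33
P(7) = -(-33) - 2*(-64) - 7 = 154

154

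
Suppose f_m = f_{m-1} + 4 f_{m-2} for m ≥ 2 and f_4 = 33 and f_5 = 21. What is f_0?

Rearranging, f_{m-2} = (f_m - f_{m-1}) / 4.
f_3 = (21 - 33) / 4 = -12/4 = -3
f_2 = (33 - (-3)) / 4 = 36/4 = 9
f_1 = (-3 - 9) / 4 = -12/4 = -3
f_0 = (9 - (-3)) / 4 = 12/4 = 3

3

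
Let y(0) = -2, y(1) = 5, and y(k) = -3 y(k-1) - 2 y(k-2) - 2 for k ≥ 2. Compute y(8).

y(2) = -3*5 - 2*(-2) - 2 = -13
y(3) = -3*(-13) - 2*5 - 2 = 27
y(4) = -3*27 - 2*(-13) - 2 = -57
y(5) = -3*(-57) - 2*27 - 2 = 115
y(6) = -3*115 - 2*(-57) - 2 = -233
y(7) = -3*(-233) - 2*115 - 2 = 467
y(8) = -3*467 - 2*(-233) - 2 = -937

-937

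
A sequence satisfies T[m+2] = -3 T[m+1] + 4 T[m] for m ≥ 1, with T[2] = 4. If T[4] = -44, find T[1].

8

Let T[1] = z.
T[3] = -12 + 4z
T[4] = 52 - 12z
So 52 - 12z = -44, giving z = 8.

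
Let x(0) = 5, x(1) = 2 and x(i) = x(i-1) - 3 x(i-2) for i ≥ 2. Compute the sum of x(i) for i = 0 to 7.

x(2) = 2 - 3(5) = -13
x(3) = (-13) - 3(2) = -19
x(4) = (-19) - 3(-13) = 20
x(5) = 20 - 3(-19) = 77
x(6) = 77 - 3(20) = 17
x(7) = 17 - 3(77) = -214
Sum = 5 + 2 + (-13) + (-19) + 20 + 77 + 17 + (-214) = -125

-125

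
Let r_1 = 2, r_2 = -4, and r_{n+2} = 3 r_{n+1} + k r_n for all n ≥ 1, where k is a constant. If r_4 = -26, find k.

r_3 = -12 + 2k
r_4 = -36 + 2k
So -36 + 2k = -26, giving k = 5.

5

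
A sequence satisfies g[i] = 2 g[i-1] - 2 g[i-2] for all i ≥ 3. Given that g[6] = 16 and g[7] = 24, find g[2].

-4

Rearranging, g[i-2] = (g[i] - 2 g[i-1]) / -2.
g[5] = (24 - 2·16) / -2 = -8/-2 = 4
g[4] = (16 - 2·4) / -2 = 8/-2 = -4
g[3] = (4 - 2·(-4)) / -2 = 12/-2 = -6
g[2] = (-4 - 2·(-6)) / -2 = 8/-2 = -4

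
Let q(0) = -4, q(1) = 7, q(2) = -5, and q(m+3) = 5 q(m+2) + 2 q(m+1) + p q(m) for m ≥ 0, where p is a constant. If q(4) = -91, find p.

q(3) = -11 - 4p
q(4) = -65 - 13p
So -65 - 13p = -91, giving p = 2.

2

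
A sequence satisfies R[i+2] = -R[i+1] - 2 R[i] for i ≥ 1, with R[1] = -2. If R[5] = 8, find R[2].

Let R[2] = y.
R[3] = 4 - y
R[4] = -4 - y
R[5] = -4 + 3y
So -4 + 3y = 8, giving y = 4.

4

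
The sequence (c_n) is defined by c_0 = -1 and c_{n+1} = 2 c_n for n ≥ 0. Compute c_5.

c_1 = 2·(-1) = -2
c_2 = 2·(-2) = -4
c_3 = 2·(-4) = -8
c_4 = 2·(-8) = -16
c_5 = 2·(-16) = -32

-32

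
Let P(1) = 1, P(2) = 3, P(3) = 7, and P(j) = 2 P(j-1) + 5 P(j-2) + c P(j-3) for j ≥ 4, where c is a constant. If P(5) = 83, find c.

P(4) = 29 + c
P(5) = 93 + 5c
So 93 + 5c = 83, giving c = -2.

-2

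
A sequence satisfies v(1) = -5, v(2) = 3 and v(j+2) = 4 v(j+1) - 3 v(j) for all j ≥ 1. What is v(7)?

v(3) = 4·3 - 3·(-5) = 27
v(4) = 4·27 - 3·3 = 99
v(5) = 4·99 - 3·27 = 315
v(6) = 4·315 - 3·99 = 963
v(7) = 4·963 - 3·315 = 2907

2907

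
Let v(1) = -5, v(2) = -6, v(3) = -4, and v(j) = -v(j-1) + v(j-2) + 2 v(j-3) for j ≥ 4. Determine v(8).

v(4) = -(-4) + (-6) + 2*(-5) = -12
v(5) = -(-12) + (-4) + 2*(-6) = -4
v(6) = -(-4) + (-12) + 2*(-4) = -16
v(7) = -(-16) + (-4) + 2*(-12) = -12
v(8) = -(-12) + (-16) + 2*(-4) = -12

-12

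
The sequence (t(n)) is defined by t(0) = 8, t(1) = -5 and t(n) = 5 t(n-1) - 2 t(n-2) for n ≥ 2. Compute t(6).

-18589

t(2) = 5·(-5) - 2·8 = -41
t(3) = 5·(-41) - 2·(-5) = -195
t(4) = 5·(-195) - 2·(-41) = -893
t(5) = 5·(-893) - 2·(-195) = -4075
t(6) = 5·(-4075) - 2·(-893) = -18589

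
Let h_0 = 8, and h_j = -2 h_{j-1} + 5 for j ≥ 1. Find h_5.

h_1 = -2*8 + 5 = -11
h_2 = -2*(-11) + 5 = 27
h_3 = -2*27 + 5 = -49
h_4 = -2*(-49) + 5 = 103
h_5 = -2*103 + 5 = -201

-201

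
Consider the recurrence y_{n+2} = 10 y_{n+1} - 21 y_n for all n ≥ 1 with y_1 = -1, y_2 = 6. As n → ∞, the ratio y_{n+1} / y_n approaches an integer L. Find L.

7

The characteristic equation is r^2 - 10r + 21 = 0, which factors as (r - 7)(r - 3) = 0.
So the roots are 7 and 3. Since |7| > |3| and the coefficient of 7^n is non-zero, the ratio tends to 7.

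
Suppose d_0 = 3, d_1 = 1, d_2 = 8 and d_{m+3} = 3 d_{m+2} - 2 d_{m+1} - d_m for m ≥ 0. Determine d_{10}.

-75

d_3 = 3·8 - 2·1 - 3 = 19
d_4 = 3·19 - 2·8 - 1 = 40
d_5 = 3·40 - 2·19 - 8 = 74
d_6 = 3·74 - 2·40 - 19 = 123
d_7 = 3·123 - 2·74 - 40 = 181
d_8 = 3·181 - 2·123 - 74 = 223
d_9 = 3·223 - 2·181 - 123 = 184
d_{10} = 3·184 - 2·223 - 181 = -75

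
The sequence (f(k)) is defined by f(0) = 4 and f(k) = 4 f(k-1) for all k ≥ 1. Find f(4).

1024

f(1) = 4·4 = 16
f(2) = 4·16 = 64
f(3) = 4·64 = 256
f(4) = 4·256 = 1024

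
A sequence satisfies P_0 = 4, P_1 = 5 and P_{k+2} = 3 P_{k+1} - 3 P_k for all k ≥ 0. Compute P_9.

162

P_2 = 3(5) - 3(4) = 3
P_3 = 3(3) - 3(5) = -6
P_4 = 3(-6) - 3(3) = -27
P_5 = 3(-27) - 3(-6) = -63
P_6 = 3(-63) - 3(-27) = -108
P_7 = 3(-108) - 3(-63) = -135
P_8 = 3(-135) - 3(-108) = -81
P_9 = 3(-81) - 3(-135) = 162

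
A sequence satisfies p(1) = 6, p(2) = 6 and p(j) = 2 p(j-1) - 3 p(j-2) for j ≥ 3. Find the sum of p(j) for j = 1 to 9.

p(3) = 2*6 - 3*6 = -6
p(4) = 2*(-6) - 3*6 = -30
p(5) = 2*(-30) - 3*(-6) = -42
p(6) = 2*(-42) - 3*(-30) = 6
p(7) = 2*6 - 3*(-42) = 138
p(8) = 2*138 - 3*6 = 258
p(9) = 2*258 - 3*138 = 102
Sum = 6 + 6 + (-6) + (-30) + (-42) + 6 + 138 + 258 + 102 = 438

438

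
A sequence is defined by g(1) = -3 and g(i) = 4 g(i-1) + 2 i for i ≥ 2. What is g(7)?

g(2) = 4(-3) + 4 = -8
g(3) = 4(-8) + 6 = -26
g(4) = 4(-26) + 8 = -96
g(5) = 4(-96) + 10 = -374
g(6) = 4(-374) + 12 = -1484
g(7) = 4(-1484) + 14 = -5922

-5922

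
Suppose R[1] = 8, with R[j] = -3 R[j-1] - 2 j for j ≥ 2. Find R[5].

716

R[2] = -3(8) - 4 = -28
R[3] = -3(-28) - 6 = 78
R[4] = -3(78) - 8 = -242
R[5] = -3(-242) - 10 = 716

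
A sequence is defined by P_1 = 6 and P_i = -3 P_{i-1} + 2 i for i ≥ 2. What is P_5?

P_2 = -3·6 + 4 = -14
P_3 = -3·(-14) + 6 = 48
P_4 = -3·48 + 8 = -136
P_5 = -3·(-136) + 10 = 418

418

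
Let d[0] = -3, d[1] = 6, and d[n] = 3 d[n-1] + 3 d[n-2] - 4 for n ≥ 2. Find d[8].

d[2] = 3*6 + 3*(-3) - 4 = 5
d[3] = 3*5 + 3*6 - 4 = 29
d[4] = 3*29 + 3*5 - 4 = 98
d[5] = 3*98 + 3*29 - 4 = 377
d[6] = 3*377 + 3*98 - 4 = 1421
d[7] = 3*1421 + 3*377 - 4 = 5390
d[8] = 3*5390 + 3*1421 - 4 = 20429

20429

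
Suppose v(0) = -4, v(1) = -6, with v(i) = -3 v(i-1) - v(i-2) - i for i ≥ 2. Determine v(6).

v(2) = -3(-6) - (-4) - 2 = 20
v(3) = -3(20) - (-6) - 3 = -57
v(4) = -3(-57) - 20 - 4 = 147
v(5) = -3(147) - (-57) - 5 = -389
v(6) = -3(-389) - 147 - 6 = 1014

1014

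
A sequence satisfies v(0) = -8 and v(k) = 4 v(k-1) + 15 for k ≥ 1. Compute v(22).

-52776558133253

The fixed point is 15/(1 - 4) = -5, so v(k) + 5 = 4(v(k-1) + 5).
Hence v(k) = -3·4^k - 5.
v(22) = -3·4^{22} - 5 = -3·17592186044416 - 5 = -52776558133253.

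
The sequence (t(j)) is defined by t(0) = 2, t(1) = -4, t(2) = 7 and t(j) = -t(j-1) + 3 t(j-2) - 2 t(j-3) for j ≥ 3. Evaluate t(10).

13412

t(3) = -7 + 3(-4) - 2(2) = -23
t(4) = -(-23) + 3(7) - 2(-4) = 52
t(5) = -52 + 3(-23) - 2(7) = -135
t(6) = -(-135) + 3(52) - 2(-23) = 337
t(7) = -337 + 3(-135) - 2(52) = -846
t(8) = -(-846) + 3(337) - 2(-135) = 2127
t(9) = -2127 + 3(-846) - 2(337) = -5339
t(10) = -(-5339) + 3(2127) - 2(-846) = 13412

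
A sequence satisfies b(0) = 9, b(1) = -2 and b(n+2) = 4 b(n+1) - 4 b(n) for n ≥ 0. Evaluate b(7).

b(2) = 4*(-2) - 4*9 = -44
b(3) = 4*(-44) - 4*(-2) = -168
b(4) = 4*(-168) - 4*(-44) = -496
b(5) = 4*(-496) - 4*(-168) = -1312
b(6) = 4*(-1312) - 4*(-496) = -3264
b(7) = 4*(-3264) - 4*(-1312) = -7808

-7808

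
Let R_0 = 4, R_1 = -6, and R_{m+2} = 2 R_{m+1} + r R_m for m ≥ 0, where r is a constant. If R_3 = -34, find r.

-5

R_2 = -12 + 4r
R_3 = -24 + 2r
So -24 + 2r = -34, giving r = -5.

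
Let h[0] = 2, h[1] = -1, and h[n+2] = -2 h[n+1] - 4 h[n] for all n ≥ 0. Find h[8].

h[2] = -2·(-1) - 4·2 = -6
h[3] = -2·(-6) - 4·(-1) = 16
h[4] = -2·16 - 4·(-6) = -8
h[5] = -2·(-8) - 4·16 = -48
h[6] = -2·(-48) - 4·(-8) = 128
h[7] = -2·128 - 4·(-48) = -64
h[8] = -2·(-64) - 4·128 = -384

-384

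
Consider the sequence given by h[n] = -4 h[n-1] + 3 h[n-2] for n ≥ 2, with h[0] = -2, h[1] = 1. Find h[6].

h[2] = -4(1) + 3(-2) = -10
h[3] = -4(-10) + 3(1) = 43
h[4] = -4(43) + 3(-10) = -202
h[5] = -4(-202) + 3(43) = 937
h[6] = -4(937) + 3(-202) = -4354

-4354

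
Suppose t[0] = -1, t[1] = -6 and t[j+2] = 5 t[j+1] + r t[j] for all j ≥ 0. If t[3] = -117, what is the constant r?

t[2] = -30 - r
t[3] = -150 - 11r
So -150 - 11r = -117, giving r = -3.

-3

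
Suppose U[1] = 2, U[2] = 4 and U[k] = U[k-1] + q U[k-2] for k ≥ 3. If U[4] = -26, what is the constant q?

U[3] = 4 + 2q
U[4] = 4 + 6q
So 4 + 6q = -26, giving q = -5.

-5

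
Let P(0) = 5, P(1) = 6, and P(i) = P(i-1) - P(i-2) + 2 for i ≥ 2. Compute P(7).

6

P(2) = 6 - 5 + 2 = 3
P(3) = 3 - 6 + 2 = -1
P(4) = (-1) - 3 + 2 = -2
P(5) = (-2) - (-1) + 2 = 1
P(6) = 1 - (-2) + 2 = 5
P(7) = 5 - 1 + 2 = 6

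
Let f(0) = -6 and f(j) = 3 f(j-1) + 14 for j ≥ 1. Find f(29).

The fixed point is 14/(1 - 3) = -7, so f(j) + 7 = 3(f(j-1) + 7).
Hence f(j) = 1·3^j - 7.
f(29) = 1·3^{29} - 7 = 1·68630377364883 - 7 = 68630377364876.

68630377364876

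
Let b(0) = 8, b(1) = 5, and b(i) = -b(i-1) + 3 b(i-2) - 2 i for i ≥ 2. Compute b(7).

b(2) = -5 + 3(8) - 4 = 15
b(3) = -15 + 3(5) - 6 = -6
b(4) = -(-6) + 3(15) - 8 = 43
b(5) = -43 + 3(-6) - 10 = -71
b(6) = -(-71) + 3(43) - 12 = 188
b(7) = -188 + 3(-71) - 14 = -415

-415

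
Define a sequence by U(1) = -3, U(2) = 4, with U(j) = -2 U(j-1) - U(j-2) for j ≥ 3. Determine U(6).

U(3) = -2·4 - (-3) = -5
U(4) = -2·(-5) - 4 = 6
U(5) = -2·6 - (-5) = -7
U(6) = -2·(-7) - 6 = 8

8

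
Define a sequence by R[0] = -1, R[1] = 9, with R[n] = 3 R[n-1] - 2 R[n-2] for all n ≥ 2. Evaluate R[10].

10229

R[2] = 3·9 - 2·(-1) = 29
R[3] = 3·29 - 2·9 = 69
R[4] = 3·69 - 2·29 = 149
R[5] = 3·149 - 2·69 = 309
R[6] = 3·309 - 2·149 = 629
R[7] = 3·629 - 2·309 = 1269
R[8] = 3·1269 - 2·629 = 2549
R[9] = 3·2549 - 2·1269 = 5109
R[10] = 3·5109 - 2·2549 = 10229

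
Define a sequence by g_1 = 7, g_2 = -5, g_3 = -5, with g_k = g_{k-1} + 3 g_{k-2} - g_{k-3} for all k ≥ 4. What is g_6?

g_4 = (-5) + 3(-5) - 7 = -27
g_5 = (-27) + 3(-5) - (-5) = -37
g_6 = (-37) + 3(-27) - (-5) = -113

-113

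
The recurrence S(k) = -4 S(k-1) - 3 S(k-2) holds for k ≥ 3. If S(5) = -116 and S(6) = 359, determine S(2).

Rearranging, S(k-2) = (S(k) + 4 S(k-1)) / -3.
S(4) = (359 + 4(-116)) / -3 = -105/-3 = 35
S(3) = (-116 + 4(35)) / -3 = 24/-3 = -8
S(2) = (35 + 4(-8)) / -3 = 3/-3 = -1

-1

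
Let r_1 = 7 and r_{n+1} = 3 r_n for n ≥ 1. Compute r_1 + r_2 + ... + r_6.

r_2 = 3(7) = 21
r_3 = 3(21) = 63
r_4 = 3(63) = 189
r_5 = 3(189) = 567
r_6 = 3(567) = 1701
Sum = 7 + 21 + 63 + 189 + 567 + 1701 = 2548

2548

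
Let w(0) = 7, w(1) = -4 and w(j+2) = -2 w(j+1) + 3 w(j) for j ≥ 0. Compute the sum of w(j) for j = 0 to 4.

w(2) = -2(-4) + 3(7) = 29
w(3) = -2(29) + 3(-4) = -70
w(4) = -2(-70) + 3(29) = 227
Sum = 7 + (-4) + 29 + (-70) + 227 = 189

189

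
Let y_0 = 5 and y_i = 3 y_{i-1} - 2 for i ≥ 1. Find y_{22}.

125524238437

The fixed point is -2/(1 - 3) = 1, so y_i - 1 = 3(y_{i-1} - 1).
Hence y_i = 4·3^i + 1.
y_{22} = 4·3^{22} + 1 = 4·31381059609 + 1 = 125524238437.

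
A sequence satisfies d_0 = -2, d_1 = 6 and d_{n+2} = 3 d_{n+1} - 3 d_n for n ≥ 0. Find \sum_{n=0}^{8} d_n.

-476

d_2 = 3(6) - 3(-2) = 24
d_3 = 3(24) - 3(6) = 54
d_4 = 3(54) - 3(24) = 90
d_5 = 3(90) - 3(54) = 108
d_6 = 3(108) - 3(90) = 54
d_7 = 3(54) - 3(108) = -162
d_8 = 3(-162) - 3(54) = -648
Sum = (-2) + 6 + 24 + 54 + 90 + 108 + 54 + (-162) + (-648) = -476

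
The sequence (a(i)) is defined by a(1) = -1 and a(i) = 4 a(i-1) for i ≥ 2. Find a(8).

a(2) = 4*(-1) = -4
a(3) = 4*(-4) = -16
a(4) = 4*(-16) = -64
a(5) = 4*(-64) = -256
a(6) = 4*(-256) = -1024
a(7) = 4*(-1024) = -4096
a(8) = 4*(-4096) = -16384

-16384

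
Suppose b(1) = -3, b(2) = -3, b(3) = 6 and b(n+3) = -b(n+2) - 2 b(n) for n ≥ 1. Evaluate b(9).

b(4) = -6 - 2·(-3) = 0
b(5) = -0 - 2·(-3) = 6
b(6) = -6 - 2·6 = -18
b(7) = -(-18) - 2·0 = 18
b(8) = -18 - 2·6 = -30
b(9) = -(-30) - 2·(-18) = 66

66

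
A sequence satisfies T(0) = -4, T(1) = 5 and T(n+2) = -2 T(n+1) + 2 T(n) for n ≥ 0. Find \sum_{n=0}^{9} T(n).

14201

T(2) = -2(5) + 2(-4) = -18
T(3) = -2(-18) + 2(5) = 46
T(4) = -2(46) + 2(-18) = -128
T(5) = -2(-128) + 2(46) = 348
T(6) = -2(348) + 2(-128) = -952
T(7) = -2(-952) + 2(348) = 2600
T(8) = -2(2600) + 2(-952) = -7104
T(9) = -2(-7104) + 2(2600) = 19408
Sum = (-4) + 5 + (-18) + 46 + (-128) + 348 + (-952) + 2600 + (-7104) + 19408 = 14201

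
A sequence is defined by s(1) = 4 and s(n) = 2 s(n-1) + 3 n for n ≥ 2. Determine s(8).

s(2) = 2*4 + 6 = 14
s(3) = 2*14 + 9 = 37
s(4) = 2*37 + 12 = 86
s(5) = 2*86 + 15 = 187
s(6) = 2*187 + 18 = 392
s(7) = 2*392 + 21 = 805
s(8) = 2*805 + 24 = 1634

1634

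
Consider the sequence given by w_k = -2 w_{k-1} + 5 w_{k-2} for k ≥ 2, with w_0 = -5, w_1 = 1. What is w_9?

116321

w_2 = -2·1 + 5·(-5) = -27
w_3 = -2·(-27) + 5·1 = 59
w_4 = -2·59 + 5·(-27) = -253
w_5 = -2·(-253) + 5·59 = 801
w_6 = -2·801 + 5·(-253) = -2867
w_7 = -2·(-2867) + 5·801 = 9739
w_8 = -2·9739 + 5·(-2867) = -33813
w_9 = -2·(-33813) + 5·9739 = 116321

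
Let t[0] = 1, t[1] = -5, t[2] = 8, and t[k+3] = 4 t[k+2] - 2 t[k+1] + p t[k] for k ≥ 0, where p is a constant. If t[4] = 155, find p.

t[3] = 42 + p
t[4] = 152 - p
So 152 - p = 155, giving p = -3.

-3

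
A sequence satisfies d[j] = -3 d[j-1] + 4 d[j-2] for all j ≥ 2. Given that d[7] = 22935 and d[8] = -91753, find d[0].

Rearranging, d[j-2] = (d[j] + 3 d[j-1]) / 4.
d[6] = (-91753 + 3·22935) / 4 = -22948/4 = -5737
d[5] = (22935 + 3·(-5737)) / 4 = 5724/4 = 1431
d[4] = (-5737 + 3·1431) / 4 = -1444/4 = -361
d[3] = (1431 + 3·(-361)) / 4 = 348/4 = 87
d[2] = (-361 + 3·87) / 4 = -100/4 = -25
d[1] = (87 + 3·(-25)) / 4 = 12/4 = 3
d[0] = (-25 + 3·3) / 4 = -16/4 = -4

-4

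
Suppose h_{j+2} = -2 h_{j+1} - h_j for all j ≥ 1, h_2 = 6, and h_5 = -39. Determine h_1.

5

Let h_1 = z.
h_3 = -12 - z
h_4 = 18 + 2z
h_5 = -24 - 3z
So -24 - 3z = -39, giving z = 5.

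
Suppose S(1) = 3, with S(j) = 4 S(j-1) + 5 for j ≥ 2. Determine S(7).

S(2) = 4(3) + 5 = 17
S(3) = 4(17) + 5 = 73
S(4) = 4(73) + 5 = 297
S(5) = 4(297) + 5 = 1193
S(6) = 4(1193) + 5 = 4777
S(7) = 4(4777) + 5 = 19113

19113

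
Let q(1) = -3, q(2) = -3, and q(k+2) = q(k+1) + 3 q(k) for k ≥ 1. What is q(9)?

q(3) = (-3) + 3*(-3) = -12
q(4) = (-12) + 3*(-3) = -21
q(5) = (-21) + 3*(-12) = -57
q(6) = (-57) + 3*(-21) = -120
q(7) = (-120) + 3*(-57) = -291
q(8) = (-291) + 3*(-120) = -651
q(9) = (-651) + 3*(-291) = -1524

-1524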